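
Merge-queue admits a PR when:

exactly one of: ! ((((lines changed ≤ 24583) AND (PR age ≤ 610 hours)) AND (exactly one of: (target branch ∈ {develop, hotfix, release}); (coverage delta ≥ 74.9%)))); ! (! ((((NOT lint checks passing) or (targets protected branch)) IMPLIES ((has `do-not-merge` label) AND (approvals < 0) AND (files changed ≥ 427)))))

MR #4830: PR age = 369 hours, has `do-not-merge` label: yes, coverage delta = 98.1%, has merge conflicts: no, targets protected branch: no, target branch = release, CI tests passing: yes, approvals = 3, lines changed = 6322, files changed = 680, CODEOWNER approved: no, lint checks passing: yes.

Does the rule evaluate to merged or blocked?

Blocked

Atomic conditions:
  lines changed ≤ 24583: 6322 ≤ 24583 is true
  PR age ≤ 610 hours: 369 ≤ 610 is true
  target branch ∈ {develop, hotfix, release}: release is in the set → true
  coverage delta ≥ 74.9%: 98.1 ≥ 74.9 is true
  NOT lint checks passing: yes → false
  targets protected branch: no → false
  has `do-not-merge` label: yes → true
  approvals < 0: 3 < 0 is false
  files changed ≥ 427: 680 ≥ 427 is true
Combine:
[1.1.1] true AND true = true
[1.1.2] exactly-one(true, true) = false
[1.1] true AND false = false
[1] NOT false = true
[2.1.1.1] false OR false = false
[2.1.1.2] true AND false AND true = false
[2.1.1] false → false (antecedent false ⇒ implication holds) = true
[2.1] NOT true = false
[2] NOT false = true
[root] exactly-one(true, true) = false
Overall: false → blocked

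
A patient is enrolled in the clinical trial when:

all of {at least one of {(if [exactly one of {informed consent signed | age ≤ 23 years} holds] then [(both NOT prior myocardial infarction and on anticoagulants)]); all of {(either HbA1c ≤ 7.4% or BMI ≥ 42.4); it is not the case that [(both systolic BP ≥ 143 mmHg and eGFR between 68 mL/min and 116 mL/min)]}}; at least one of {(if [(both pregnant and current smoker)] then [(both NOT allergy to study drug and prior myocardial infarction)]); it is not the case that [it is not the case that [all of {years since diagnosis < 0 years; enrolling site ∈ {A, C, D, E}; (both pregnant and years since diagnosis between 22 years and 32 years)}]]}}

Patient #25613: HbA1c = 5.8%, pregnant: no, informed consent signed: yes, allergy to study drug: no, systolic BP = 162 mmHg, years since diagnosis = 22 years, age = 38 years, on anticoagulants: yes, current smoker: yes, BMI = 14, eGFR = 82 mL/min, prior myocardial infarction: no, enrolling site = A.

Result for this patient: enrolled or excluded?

Enrolled

Atomic conditions:
  informed consent signed: yes → true
  age ≤ 23 years: 38 ≤ 23 is false
  NOT prior myocardial infarction: no → true
  on anticoagulants: yes → true
  HbA1c ≤ 7.4%: 5.8 ≤ 7.4 is true
  BMI ≥ 42.4: 14 ≥ 42.4 is false
  systolic BP ≥ 143 mmHg: 162 ≥ 143 is true
  eGFR between 68 mL/min and 116 mL/min: 82 in [68, 116] is true
  pregnant: no → false
  current smoker: yes → true
  NOT allergy to study drug: no → true
  prior myocardial infarction: no → false
  years since diagnosis < 0 years: 22 < 0 is false
  enrolling site ∈ {A, C, D, E}: A is in the set → true
  years since diagnosis between 22 years and 32 years: 22 in [22, 32] is true
Combine:
[1.1.1] exactly-one(true, false) = true
[1.1.2] true AND true = true
[1.1] true → true = true
[1.2.1] true OR false = true
[1.2.2.1] true AND true = true
[1.2.2] NOT true = false
[1.2] true AND false = false
[1] true OR false = true
[2.1.1] false AND true = false
[2.1.2] true AND false = false
[2.1] false → false (antecedent false ⇒ implication holds) = true
[2.2.1.1.3] false AND true = false
[2.2.1.1] false AND true AND false = false
[2.2.1] NOT false = true
[2.2] NOT true = false
[2] true OR false = true
[root] true AND true = true
Overall: true → enrolled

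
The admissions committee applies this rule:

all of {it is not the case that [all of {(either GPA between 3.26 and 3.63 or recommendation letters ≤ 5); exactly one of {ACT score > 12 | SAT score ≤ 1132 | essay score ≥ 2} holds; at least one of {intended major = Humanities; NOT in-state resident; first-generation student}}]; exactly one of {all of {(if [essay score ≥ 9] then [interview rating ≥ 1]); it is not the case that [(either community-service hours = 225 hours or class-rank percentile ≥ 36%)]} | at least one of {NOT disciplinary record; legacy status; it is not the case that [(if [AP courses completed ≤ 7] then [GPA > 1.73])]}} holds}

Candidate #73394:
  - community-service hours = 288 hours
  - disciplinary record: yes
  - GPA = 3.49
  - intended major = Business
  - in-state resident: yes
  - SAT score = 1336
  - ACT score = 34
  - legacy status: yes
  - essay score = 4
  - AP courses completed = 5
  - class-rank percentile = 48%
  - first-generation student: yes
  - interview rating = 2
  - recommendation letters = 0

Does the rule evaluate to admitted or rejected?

Atomic conditions:
  GPA between 3.26 and 3.63: 3.49 in [3.26, 3.63] is true
  recommendation letters ≤ 5: 0 ≤ 5 is true
  ACT score > 12: 34 > 12 is true
  SAT score ≤ 1132: 1336 ≤ 1132 is false
  essay score ≥ 2: 4 ≥ 2 is true
  intended major = Humanities: Business == Humanities is false
  NOT in-state resident: yes → false
  first-generation student: yes → true
  essay score ≥ 9: 4 ≥ 9 is false
  interview rating ≥ 1: 2 ≥ 1 is true
  community-service hours = 225 hours: 288 == 225 is false
  class-rank percentile ≥ 36%: 48 ≥ 36 is true
  NOT disciplinary record: yes → false
  legacy status: yes → true
  AP courses completed ≤ 7: 5 ≤ 7 is true
  GPA > 1.73: 3.49 > 1.73 is true
Combine:
[1.1.1] true OR true = true
[1.1.2] exactly-one(true, false, true) = false
[1.1.3] false OR false OR true = true
[1.1] true AND false AND true = false
[1] NOT false = true
[2.1.1] false → true (antecedent false ⇒ implication holds) = true
[2.1.2.1] false OR true = true
[2.1.2] NOT true = false
[2.1] true AND false = false
[2.2.3.1] true → true = true
[2.2.3] NOT true = false
[2.2] false OR true OR false = true
[2] exactly-one(false, true) = true
[root] true AND true = true
Overall: true → admitted

Admitted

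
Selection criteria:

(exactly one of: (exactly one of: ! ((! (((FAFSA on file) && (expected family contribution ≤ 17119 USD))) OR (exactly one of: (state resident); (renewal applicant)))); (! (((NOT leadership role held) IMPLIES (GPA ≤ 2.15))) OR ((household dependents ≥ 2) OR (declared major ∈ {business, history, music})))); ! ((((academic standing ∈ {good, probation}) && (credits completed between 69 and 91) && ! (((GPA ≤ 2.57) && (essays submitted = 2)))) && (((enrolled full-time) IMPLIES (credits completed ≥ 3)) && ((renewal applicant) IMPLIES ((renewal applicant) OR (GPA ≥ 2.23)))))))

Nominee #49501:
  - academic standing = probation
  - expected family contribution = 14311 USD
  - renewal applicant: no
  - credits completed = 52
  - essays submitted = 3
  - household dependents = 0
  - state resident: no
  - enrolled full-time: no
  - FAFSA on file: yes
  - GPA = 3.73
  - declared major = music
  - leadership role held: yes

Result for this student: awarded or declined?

Awarded

Atomic conditions:
  FAFSA on file: yes → true
  expected family contribution ≤ 17119 USD: 14311 ≤ 17119 is true
  state resident: no → false
  renewal applicant: no → false
  NOT leadership role held: yes → false
  GPA ≤ 2.15: 3.73 ≤ 2.15 is false
  household dependents ≥ 2: 0 ≥ 2 is false
  declared major ∈ {business, history, music}: music is in the set → true
  academic standing ∈ {good, probation}: probation is in the set → true
  credits completed between 69 and 91: 52 in [69, 91] is false
  GPA ≤ 2.57: 3.73 ≤ 2.57 is false
  essays submitted = 2: 3 == 2 is false
  enrolled full-time: no → false
  credits completed ≥ 3: 52 ≥ 3 is true
  GPA ≥ 2.23: 3.73 ≥ 2.23 is true
Combine:
[1.1.1.1.1] true AND true = true
[1.1.1.1] NOT true = false
[1.1.1.2] exactly-one(false, false) = false
[1.1.1] false OR false = false
[1.1] NOT false = true
[1.2.1.1] false → false (antecedent false ⇒ implication holds) = true
[1.2.1] NOT true = false
[1.2.2] false OR true = true
[1.2] false OR true = true
[1] exactly-one(true, true) = false
[2.1.1.3.1] false AND false = false
[2.1.1.3] NOT false = true
[2.1.1] true AND false AND true = false
[2.1.2.1] false → true (antecedent false ⇒ implication holds) = true
[2.1.2.2.2] false OR true = true
[2.1.2.2] false → true (antecedent false ⇒ implication holds) = true
[2.1.2] true AND true = true
[2.1] false AND true = false
[2] NOT false = true
[root] exactly-one(false, true) = true
Overall: true → awarded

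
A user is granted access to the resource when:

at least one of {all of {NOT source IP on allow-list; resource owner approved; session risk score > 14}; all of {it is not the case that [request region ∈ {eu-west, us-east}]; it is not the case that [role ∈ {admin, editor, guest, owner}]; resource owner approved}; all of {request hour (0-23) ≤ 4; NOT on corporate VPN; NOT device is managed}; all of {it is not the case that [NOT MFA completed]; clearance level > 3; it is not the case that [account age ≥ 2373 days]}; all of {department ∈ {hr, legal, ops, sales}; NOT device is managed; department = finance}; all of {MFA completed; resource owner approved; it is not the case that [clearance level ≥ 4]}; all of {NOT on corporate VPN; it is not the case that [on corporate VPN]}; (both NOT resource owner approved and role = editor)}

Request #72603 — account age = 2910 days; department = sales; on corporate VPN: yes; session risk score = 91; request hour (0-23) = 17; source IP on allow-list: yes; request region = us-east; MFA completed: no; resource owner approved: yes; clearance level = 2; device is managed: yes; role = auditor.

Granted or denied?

Denied

Atomic conditions:
  NOT source IP on allow-list: yes → false
  resource owner approved: yes → true
  session risk score > 14: 91 > 14 is true
  request region ∈ {eu-west, us-east}: us-east is in the set → true
  role ∈ {admin, editor, guest, owner}: auditor is not in the set → false
  request hour (0-23) ≤ 4: 17 ≤ 4 is false
  NOT on corporate VPN: yes → false
  NOT device is managed: yes → false
  NOT MFA completed: no → true
  clearance level > 3: 2 > 3 is false
  account age ≥ 2373 days: 2910 ≥ 2373 is true
  department ∈ {hr, legal, ops, sales}: sales is in the set → true
  department = finance: sales == finance is false
  MFA completed: no → false
  clearance level ≥ 4: 2 ≥ 4 is false
  on corporate VPN: yes → true
  NOT resource owner approved: yes → false
  role = editor: auditor == editor is false
Combine:
[1] false AND true AND true = false
[2.1] NOT true = false
[2.2] NOT false = true
[2] false AND true AND true = false
[3] false AND false AND false = false
[4.1] NOT true = false
[4.3] NOT true = false
[4] false AND false AND false = false
[5] true AND false AND false = false
[6.3] NOT false = true
[6] false AND true AND true = false
[7.2] NOT true = false
[7] false AND false = false
[8] false AND false = false
[root] false OR false OR false OR false OR false OR false OR false OR false = false
Overall: false → denied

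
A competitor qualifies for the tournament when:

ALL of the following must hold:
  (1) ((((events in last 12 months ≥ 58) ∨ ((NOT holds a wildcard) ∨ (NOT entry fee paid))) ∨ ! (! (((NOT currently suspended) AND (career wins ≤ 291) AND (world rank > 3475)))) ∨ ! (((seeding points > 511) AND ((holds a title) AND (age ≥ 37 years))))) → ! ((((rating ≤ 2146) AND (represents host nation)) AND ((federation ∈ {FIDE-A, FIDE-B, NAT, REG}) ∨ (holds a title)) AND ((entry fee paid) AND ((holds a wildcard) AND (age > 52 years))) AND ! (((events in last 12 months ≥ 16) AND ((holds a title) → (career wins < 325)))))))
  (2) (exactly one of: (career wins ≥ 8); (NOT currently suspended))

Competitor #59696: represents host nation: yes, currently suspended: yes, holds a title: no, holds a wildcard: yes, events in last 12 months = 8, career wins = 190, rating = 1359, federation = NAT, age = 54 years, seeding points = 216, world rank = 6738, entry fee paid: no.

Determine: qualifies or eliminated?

Qualifies

Atomic conditions:
  events in last 12 months ≥ 58: 8 ≥ 58 is false
  NOT holds a wildcard: yes → false
  NOT entry fee paid: no → true
  NOT currently suspended: yes → false
  career wins ≤ 291: 190 ≤ 291 is true
  world rank > 3475: 6738 > 3475 is true
  seeding points > 511: 216 > 511 is false
  holds a title: no → false
  age ≥ 37 years: 54 ≥ 37 is true
  rating ≤ 2146: 1359 ≤ 2146 is true
  represents host nation: yes → true
  federation ∈ {FIDE-A, FIDE-B, NAT, REG}: NAT is in the set → true
  entry fee paid: no → false
  holds a wildcard: yes → true
  age > 52 years: 54 > 52 is true
  events in last 12 months ≥ 16: 8 ≥ 16 is false
  career wins < 325: 190 < 325 is true
  career wins ≥ 8: 190 ≥ 8 is true
Combine:
[1.1.1.2] false OR true = true
[1.1.1] false OR true = true
[1.1.2.1.1] false AND true AND true = false
[1.1.2.1] NOT false = true
[1.1.2] NOT true = false
[1.1.3.1.2] false AND true = false
[1.1.3.1] false AND false = false
[1.1.3] NOT false = true
[1.1] true OR false OR true = true
[1.2.1.1] true AND true = true
[1.2.1.2] true OR false = true
[1.2.1.3.2] true AND true = true
[1.2.1.3] false AND true = false
[1.2.1.4.1.2] false → true (antecedent false ⇒ implication holds) = true
[1.2.1.4.1] false AND true = false
[1.2.1.4] NOT false = true
[1.2.1] true AND true AND false AND true = false
[1.2] NOT false = true
[1] true → true = true
[2] exactly-one(true, false) = true
[root] true AND true = true
Overall: true → qualifies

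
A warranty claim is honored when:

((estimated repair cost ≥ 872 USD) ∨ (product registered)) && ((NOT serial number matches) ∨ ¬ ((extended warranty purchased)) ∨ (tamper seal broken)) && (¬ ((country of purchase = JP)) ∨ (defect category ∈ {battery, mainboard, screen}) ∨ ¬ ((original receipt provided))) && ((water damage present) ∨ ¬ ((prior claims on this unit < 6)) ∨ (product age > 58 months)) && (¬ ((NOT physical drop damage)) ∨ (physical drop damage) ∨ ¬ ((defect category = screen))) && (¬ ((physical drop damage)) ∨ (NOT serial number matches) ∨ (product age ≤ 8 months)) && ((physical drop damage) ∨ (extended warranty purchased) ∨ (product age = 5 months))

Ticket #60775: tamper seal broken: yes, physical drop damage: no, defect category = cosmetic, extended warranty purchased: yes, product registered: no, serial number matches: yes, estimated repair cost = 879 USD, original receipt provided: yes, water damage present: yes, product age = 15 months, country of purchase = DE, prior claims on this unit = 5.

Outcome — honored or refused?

Honored

Atomic conditions:
  estimated repair cost ≥ 872 USD: 879 ≥ 872 is true
  product registered: no → false
  NOT serial number matches: yes → false
  extended warranty purchased: yes → true
  tamper seal broken: yes → true
  country of purchase = JP: DE == JP is false
  defect category ∈ {battery, mainboard, screen}: cosmetic is not in the set → false
  original receipt provided: yes → true
  water damage present: yes → true
  prior claims on this unit < 6: 5 < 6 is true
  product age > 58 months: 15 > 58 is false
  NOT physical drop damage: no → true
  physical drop damage: no → false
  defect category = screen: cosmetic == screen is false
  product age ≤ 8 months: 15 ≤ 8 is false
  product age = 5 months: 15 == 5 is false
Combine:
[1] true OR false = true
[2.2] NOT true = false
[2] false OR false OR true = true
[3.1] NOT false = true
[3.3] NOT true = false
[3] true OR false OR false = true
[4.2] NOT true = false
[4] true OR false OR false = true
[5.1] NOT true = false
[5.3] NOT false = true
[5] false OR false OR true = true
[6.1] NOT false = true
[6] true OR false OR false = true
[7] false OR true OR false = true
[root] true AND true AND true AND true AND true AND true AND true = true
Overall: true → honored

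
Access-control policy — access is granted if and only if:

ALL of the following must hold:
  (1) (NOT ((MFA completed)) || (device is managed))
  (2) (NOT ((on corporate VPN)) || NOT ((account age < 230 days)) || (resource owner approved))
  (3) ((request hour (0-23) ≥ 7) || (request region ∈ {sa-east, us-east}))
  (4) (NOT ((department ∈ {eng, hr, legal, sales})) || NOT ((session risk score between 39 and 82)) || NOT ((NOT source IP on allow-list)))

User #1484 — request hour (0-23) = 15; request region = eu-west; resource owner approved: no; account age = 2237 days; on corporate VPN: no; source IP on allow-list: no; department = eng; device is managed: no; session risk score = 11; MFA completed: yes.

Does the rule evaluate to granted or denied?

Denied

Atomic conditions:
  MFA completed: yes → true
  device is managed: no → false
  on corporate VPN: no → false
  account age < 230 days: 2237 < 230 is false
  resource owner approved: no → false
  request hour (0-23) ≥ 7: 15 ≥ 7 is true
  request region ∈ {sa-east, us-east}: eu-west is not in the set → false
  department ∈ {eng, hr, legal, sales}: eng is in the set → true
  session risk score between 39 and 82: 11 in [39, 82] is false
  NOT source IP on allow-list: no → true
Combine:
[1.1] NOT true = false
[1] false OR false = false
[2.1] NOT false = true
[2.2] NOT false = true
[2] true OR true OR false = true
[3] true OR false = true
[4.1] NOT true = false
[4.2] NOT false = true
[4.3] NOT true = false
[4] false OR true OR false = true
[root] false AND true AND true AND true = false
Overall: false → denied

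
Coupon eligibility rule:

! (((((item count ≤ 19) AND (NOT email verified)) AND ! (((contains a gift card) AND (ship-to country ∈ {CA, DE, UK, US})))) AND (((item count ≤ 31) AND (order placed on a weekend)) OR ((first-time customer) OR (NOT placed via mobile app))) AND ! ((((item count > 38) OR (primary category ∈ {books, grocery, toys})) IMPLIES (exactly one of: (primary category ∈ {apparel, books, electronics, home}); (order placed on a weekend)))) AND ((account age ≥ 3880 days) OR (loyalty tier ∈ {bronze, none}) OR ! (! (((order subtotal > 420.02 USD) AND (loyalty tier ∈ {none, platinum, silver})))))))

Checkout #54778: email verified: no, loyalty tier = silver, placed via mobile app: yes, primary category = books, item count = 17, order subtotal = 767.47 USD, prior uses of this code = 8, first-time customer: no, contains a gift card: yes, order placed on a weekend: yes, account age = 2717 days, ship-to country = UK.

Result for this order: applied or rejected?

Applied

Atomic conditions:
  item count ≤ 19: 17 ≤ 19 is true
  NOT email verified: no → true
  contains a gift card: yes → true
  ship-to country ∈ {CA, DE, UK, US}: UK is in the set → true
  item count ≤ 31: 17 ≤ 31 is true
  order placed on a weekend: yes → true
  first-time customer: no → false
  NOT placed via mobile app: yes → false
  item count > 38: 17 > 38 is false
  primary category ∈ {books, grocery, toys}: books is in the set → true
  primary category ∈ {apparel, books, electronics, home}: books is in the set → true
  account age ≥ 3880 days: 2717 ≥ 3880 is false
  loyalty tier ∈ {bronze, none}: silver is not in the set → false
  order subtotal > 420.02 USD: 767.47 > 420.02 is true
  loyalty tier ∈ {none, platinum, silver}: silver is in the set → true
Combine:
[1.1.1] true AND true = true
[1.1.2.1] true AND true = true
[1.1.2] NOT true = false
[1.1] true AND false = false
[1.2.1] true AND true = true
[1.2.2] false OR false = false
[1.2] true OR false = true
[1.3.1.1] false OR true = true
[1.3.1.2] exactly-one(true, true) = false
[1.3.1] true → false = false
[1.3] NOT false = true
[1.4.3.1.1] true AND true = true
[1.4.3.1] NOT true = false
[1.4.3] NOT false = true
[1.4] false OR false OR true = true
[1] false AND true AND true AND true = false
[root] NOT false = true
Overall: true → applied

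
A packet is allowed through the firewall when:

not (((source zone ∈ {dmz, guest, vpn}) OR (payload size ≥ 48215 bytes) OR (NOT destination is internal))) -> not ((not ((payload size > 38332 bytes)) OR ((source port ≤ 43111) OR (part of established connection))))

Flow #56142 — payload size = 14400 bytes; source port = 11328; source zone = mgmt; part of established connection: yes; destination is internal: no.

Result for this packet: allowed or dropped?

Allowed

Atomic conditions:
  source zone ∈ {dmz, guest, vpn}: mgmt is not in the set → false
  payload size ≥ 48215 bytes: 14400 ≥ 48215 is false
  NOT destination is internal: no → true
  payload size > 38332 bytes: 14400 > 38332 is false
  source port ≤ 43111: 11328 ≤ 43111 is true
  part of established connection: yes → true
Combine:
[1.1] false OR false OR true = true
[1] NOT true = false
[2.1.1] NOT false = true
[2.1.2] true OR true = true
[2.1] true OR true = true
[2] NOT true = false
[root] false → false (antecedent false ⇒ implication holds) = true
Overall: true → allowed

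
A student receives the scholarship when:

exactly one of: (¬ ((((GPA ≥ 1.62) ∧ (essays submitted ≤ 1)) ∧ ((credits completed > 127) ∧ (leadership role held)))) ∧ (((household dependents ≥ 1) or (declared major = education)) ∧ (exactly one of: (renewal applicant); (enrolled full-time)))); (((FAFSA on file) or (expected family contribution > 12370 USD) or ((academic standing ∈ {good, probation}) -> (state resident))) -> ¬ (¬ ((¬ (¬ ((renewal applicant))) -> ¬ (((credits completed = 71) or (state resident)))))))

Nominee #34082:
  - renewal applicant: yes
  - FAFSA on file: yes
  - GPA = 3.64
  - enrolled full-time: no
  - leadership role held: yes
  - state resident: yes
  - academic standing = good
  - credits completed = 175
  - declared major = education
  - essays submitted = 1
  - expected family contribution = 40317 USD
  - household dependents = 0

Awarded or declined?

Declined

Atomic conditions:
  GPA ≥ 1.62: 3.64 ≥ 1.62 is true
  essays submitted ≤ 1: 1 ≤ 1 is true
  credits completed > 127: 175 > 127 is true
  leadership role held: yes → true
  household dependents ≥ 1: 0 ≥ 1 is false
  declared major = education: education == education is true
  renewal applicant: yes → true
  enrolled full-time: no → false
  FAFSA on file: yes → true
  expected family contribution > 12370 USD: 40317 > 12370 is true
  academic standing ∈ {good, probation}: good is in the set → true
  state resident: yes → true
  credits completed = 71: 175 == 71 is false
Combine:
[1.1.1.1] true AND true = true
[1.1.1.2] true AND true = true
[1.1.1] true AND true = true
[1.1] NOT true = false
[1.2.1] false OR true = true
[1.2.2] exactly-one(true, false) = true
[1.2] true AND true = true
[1] false AND true = false
[2.1.3] true → true = true
[2.1] true OR true OR true = true
[2.2.1.1.1.1] NOT true = false
[2.2.1.1.1] NOT false = true
[2.2.1.1.2.1] false OR true = true
[2.2.1.1.2] NOT true = false
[2.2.1.1] true → false = false
[2.2.1] NOT false = true
[2.2] NOT true = false
[2] true → false = false
[root] exactly-one(false, false) = false
Overall: false → declined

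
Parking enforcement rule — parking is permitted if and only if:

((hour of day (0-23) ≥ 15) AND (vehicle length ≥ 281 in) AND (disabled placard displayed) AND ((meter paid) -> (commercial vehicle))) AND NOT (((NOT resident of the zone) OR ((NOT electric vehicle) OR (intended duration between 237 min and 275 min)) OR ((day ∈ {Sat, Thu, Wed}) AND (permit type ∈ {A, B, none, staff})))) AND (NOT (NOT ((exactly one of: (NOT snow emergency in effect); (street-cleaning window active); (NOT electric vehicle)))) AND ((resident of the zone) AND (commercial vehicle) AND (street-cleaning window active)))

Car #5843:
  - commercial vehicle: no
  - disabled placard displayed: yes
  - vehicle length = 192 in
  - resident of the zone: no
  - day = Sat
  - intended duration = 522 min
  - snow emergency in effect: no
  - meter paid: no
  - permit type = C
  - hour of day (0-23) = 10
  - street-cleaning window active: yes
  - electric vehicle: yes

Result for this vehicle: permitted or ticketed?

Ticketed

Atomic conditions:
  hour of day (0-23) ≥ 15: 10 ≥ 15 is false
  vehicle length ≥ 281 in: 192 ≥ 281 is false
  disabled placard displayed: yes → true
  meter paid: no → false
  commercial vehicle: no → false
  NOT resident of the zone: no → true
  NOT electric vehicle: yes → false
  intended duration between 237 min and 275 min: 522 in [237, 275] is false
  day ∈ {Sat, Thu, Wed}: Sat is in the set → true
  permit type ∈ {A, B, none, staff}: C is not in the set → false
  NOT snow emergency in effect: no → true
  street-cleaning window active: yes → true
  resident of the zone: no → false
Combine:
[1.4] false → false (antecedent false ⇒ implication holds) = true
[1] false AND false AND true AND true = false
[2.1.2] false OR false = false
[2.1.3] true AND false = false
[2.1] true OR false OR false = true
[2] NOT true = false
[3.1.1.1] exactly-one(true, true, false) = false
[3.1.1] NOT false = true
[3.1] NOT true = false
[3.2] false AND false AND true = false
[3] false AND false = false
[root] false AND false AND false = false
Overall: false → ticketed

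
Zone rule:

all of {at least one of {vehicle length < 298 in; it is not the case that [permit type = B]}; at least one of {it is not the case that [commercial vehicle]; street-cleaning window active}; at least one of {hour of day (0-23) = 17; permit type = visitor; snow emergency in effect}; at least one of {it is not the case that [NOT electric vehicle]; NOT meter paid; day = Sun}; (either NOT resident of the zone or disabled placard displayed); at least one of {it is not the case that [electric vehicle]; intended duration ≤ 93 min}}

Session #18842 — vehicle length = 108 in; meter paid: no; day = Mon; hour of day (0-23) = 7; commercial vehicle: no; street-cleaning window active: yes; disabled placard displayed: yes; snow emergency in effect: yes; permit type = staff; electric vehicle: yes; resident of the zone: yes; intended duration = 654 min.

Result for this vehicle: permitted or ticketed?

Ticketed

Atomic conditions:
  vehicle length < 298 in: 108 < 298 is true
  permit type = B: staff == B is false
  commercial vehicle: no → false
  street-cleaning window active: yes → true
  hour of day (0-23) = 17: 7 == 17 is false
  permit type = visitor: staff == visitor is false
  snow emergency in effect: yes → true
  NOT electric vehicle: yes → false
  NOT meter paid: no → true
  day = Sun: Mon == Sun is false
  NOT resident of the zone: yes → false
  disabled placard displayed: yes → true
  electric vehicle: yes → true
  intended duration ≤ 93 min: 654 ≤ 93 is false
Combine:
[1.2] NOT false = true
[1] true OR true = true
[2.1] NOT false = true
[2] true OR true = true
[3] false OR false OR true = true
[4.1] NOT false = true
[4] true OR true OR false = true
[5] false OR true = true
[6.1] NOT true = false
[6] false OR false = false
[root] true AND true AND true AND true AND true AND false = false
Overall: false → ticketed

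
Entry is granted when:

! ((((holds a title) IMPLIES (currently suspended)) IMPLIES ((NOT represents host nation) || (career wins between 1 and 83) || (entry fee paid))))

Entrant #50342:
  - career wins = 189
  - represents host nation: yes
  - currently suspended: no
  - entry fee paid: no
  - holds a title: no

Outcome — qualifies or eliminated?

Atomic conditions:
  holds a title: no → false
  currently suspended: no → false
  NOT represents host nation: yes → false
  career wins between 1 and 83: 189 in [1, 83] is false
  entry fee paid: no → false
Combine:
[1.1] false → false (antecedent false ⇒ implication holds) = true
[1.2] false OR false OR false = false
[1] true → false = false
[root] NOT false = true
Overall: true → qualifies

Qualifies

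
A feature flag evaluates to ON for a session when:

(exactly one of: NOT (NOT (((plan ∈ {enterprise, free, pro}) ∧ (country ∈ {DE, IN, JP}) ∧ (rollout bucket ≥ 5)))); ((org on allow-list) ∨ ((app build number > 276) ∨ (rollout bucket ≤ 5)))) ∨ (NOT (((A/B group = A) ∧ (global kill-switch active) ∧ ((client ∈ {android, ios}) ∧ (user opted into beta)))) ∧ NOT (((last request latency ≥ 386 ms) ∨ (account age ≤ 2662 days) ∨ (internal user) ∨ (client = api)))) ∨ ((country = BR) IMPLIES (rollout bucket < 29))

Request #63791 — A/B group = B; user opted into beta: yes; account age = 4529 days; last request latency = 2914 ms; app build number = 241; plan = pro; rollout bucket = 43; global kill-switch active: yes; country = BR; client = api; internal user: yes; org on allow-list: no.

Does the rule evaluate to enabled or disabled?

Atomic conditions:
  plan ∈ {enterprise, free, pro}: pro is in the set → true
  country ∈ {DE, IN, JP}: BR is not in the set → false
  rollout bucket ≥ 5: 43 ≥ 5 is true
  org on allow-list: no → false
  app build number > 276: 241 > 276 is false
  rollout bucket ≤ 5: 43 ≤ 5 is false
  A/B group = A: B == A is false
  global kill-switch active: yes → true
  client ∈ {android, ios}: api is not in the set → false
  user opted into beta: yes → true
  last request latency ≥ 386 ms: 2914 ≥ 386 is true
  account age ≤ 2662 days: 4529 ≤ 2662 is false
  internal user: yes → true
  client = api: api == api is true
  country = BR: BR == BR is true
  rollout bucket < 29: 43 < 29 is false
Combine:
[1.1.1.1] true AND false AND true = false
[1.1.1] NOT false = true
[1.1] NOT true = false
[1.2.2] false OR false = false
[1.2] false OR false = false
[1] exactly-one(false, false) = false
[2.1.1.3] false AND true = false
[2.1.1] false AND true AND false = false
[2.1] NOT false = true
[2.2.1] true OR false OR true OR true = true
[2.2] NOT true = false
[2] true AND false = false
[3] true → false = false
[root] false OR false OR false = false
Overall: false → disabled

Disabled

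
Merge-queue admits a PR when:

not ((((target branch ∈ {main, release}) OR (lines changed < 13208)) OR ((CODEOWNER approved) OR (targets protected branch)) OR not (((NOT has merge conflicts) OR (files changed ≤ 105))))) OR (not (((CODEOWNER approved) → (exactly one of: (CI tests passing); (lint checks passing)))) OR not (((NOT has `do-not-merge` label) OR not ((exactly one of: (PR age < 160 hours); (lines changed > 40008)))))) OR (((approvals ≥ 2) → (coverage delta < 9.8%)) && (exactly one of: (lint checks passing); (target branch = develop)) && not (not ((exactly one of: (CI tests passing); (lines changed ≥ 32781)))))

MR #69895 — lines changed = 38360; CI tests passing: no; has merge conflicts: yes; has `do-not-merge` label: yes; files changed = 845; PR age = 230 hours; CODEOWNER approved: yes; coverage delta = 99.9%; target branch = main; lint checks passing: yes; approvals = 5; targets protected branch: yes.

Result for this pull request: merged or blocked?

Atomic conditions:
  target branch ∈ {main, release}: main is in the set → true
  lines changed < 13208: 38360 < 13208 is false
  CODEOWNER approved: yes → true
  targets protected branch: yes → true
  NOT has merge conflicts: yes → false
  files changed ≤ 105: 845 ≤ 105 is false
  CI tests passing: no → false
  lint checks passing: yes → true
  NOT has `do-not-merge` label: yes → false
  PR age < 160 hours: 230 < 160 is false
  lines changed > 40008: 38360 > 40008 is false
  approvals ≥ 2: 5 ≥ 2 is true
  coverage delta < 9.8%: 99.9 < 9.8 is false
  target branch = develop: main == develop is false
  lines changed ≥ 32781: 38360 ≥ 32781 is true
Combine:
[1.1.1] true OR false = true
[1.1.2] true OR true = true
[1.1.3.1] false OR false = false
[1.1.3] NOT false = true
[1.1] true OR true OR true = true
[1] NOT true = false
[2.1.1.2] exactly-one(false, true) = true
[2.1.1] true → true = true
[2.1] NOT true = false
[2.2.1.2.1] exactly-one(false, false) = false
[2.2.1.2] NOT false = true
[2.2.1] false OR true = true
[2.2] NOT true = false
[2] false OR false = false
[3.1] true → false = false
[3.2] exactly-one(true, false) = true
[3.3.1.1] exactly-one(false, true) = true
[3.3.1] NOT true = false
[3.3] NOT false = true
[3] false AND true AND true = false
[root] false OR false OR false = false
Overall: false → blocked

Blocked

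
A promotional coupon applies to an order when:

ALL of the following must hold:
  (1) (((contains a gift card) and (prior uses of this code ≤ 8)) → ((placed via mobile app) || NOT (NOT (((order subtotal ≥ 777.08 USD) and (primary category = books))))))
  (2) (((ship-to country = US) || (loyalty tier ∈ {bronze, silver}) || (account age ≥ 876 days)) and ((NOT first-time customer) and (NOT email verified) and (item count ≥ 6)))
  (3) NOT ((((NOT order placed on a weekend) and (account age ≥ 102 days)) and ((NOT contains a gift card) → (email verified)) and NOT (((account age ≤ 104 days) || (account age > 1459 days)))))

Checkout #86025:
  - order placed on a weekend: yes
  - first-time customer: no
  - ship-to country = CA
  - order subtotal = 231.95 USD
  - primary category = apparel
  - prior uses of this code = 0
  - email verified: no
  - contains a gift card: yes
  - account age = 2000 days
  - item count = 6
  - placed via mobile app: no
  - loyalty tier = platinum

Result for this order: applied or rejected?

Rejected

Atomic conditions:
  contains a gift card: yes → true
  prior uses of this code ≤ 8: 0 ≤ 8 is true
  placed via mobile app: no → false
  order subtotal ≥ 777.08 USD: 231.95 ≥ 777.08 is false
  primary category = books: apparel == books is false
  ship-to country = US: CA == US is false
  loyalty tier ∈ {bronze, silver}: platinum is not in the set → false
  account age ≥ 876 days: 2000 ≥ 876 is true
  NOT first-time customer: no → true
  NOT email verified: no → true
  item count ≥ 6: 6 ≥ 6 is true
  NOT order placed on a weekend: yes → false
  account age ≥ 102 days: 2000 ≥ 102 is true
  NOT contains a gift card: yes → false
  email verified: no → false
  account age ≤ 104 days: 2000 ≤ 104 is false
  account age > 1459 days: 2000 > 1459 is true
Combine:
[1.1] true AND true = true
[1.2.2.1.1] false AND false = false
[1.2.2.1] NOT false = true
[1.2.2] NOT true = false
[1.2] false OR false = false
[1] true → false = false
[2.1] false OR false OR true = true
[2.2] true AND true AND true = true
[2] true AND true = true
[3.1.1] false AND true = false
[3.1.2] false → false (antecedent false ⇒ implication holds) = true
[3.1.3.1] false OR true = true
[3.1.3] NOT true = false
[3.1] false AND true AND false = false
[3] NOT false = true
[root] false AND true AND true = false
Overall: false → rejected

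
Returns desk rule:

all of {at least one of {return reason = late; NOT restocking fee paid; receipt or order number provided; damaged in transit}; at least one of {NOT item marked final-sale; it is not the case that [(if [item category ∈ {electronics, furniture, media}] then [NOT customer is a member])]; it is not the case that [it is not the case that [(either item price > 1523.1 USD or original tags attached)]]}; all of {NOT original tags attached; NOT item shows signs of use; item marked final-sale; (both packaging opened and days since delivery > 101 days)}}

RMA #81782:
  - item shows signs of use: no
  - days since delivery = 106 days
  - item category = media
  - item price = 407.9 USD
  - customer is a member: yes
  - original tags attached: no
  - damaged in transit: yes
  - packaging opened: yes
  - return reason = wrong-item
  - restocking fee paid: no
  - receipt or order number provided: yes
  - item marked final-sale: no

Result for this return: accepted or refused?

Refused

Atomic conditions:
  return reason = late: wrong-item == late is false
  NOT restocking fee paid: no → true
  receipt or order number provided: yes → true
  damaged in transit: yes → true
  NOT item marked final-sale: no → true
  item category ∈ {electronics, furniture, media}: media is in the set → true
  NOT customer is a member: yes → false
  item price > 1523.1 USD: 407.9 > 1523.1 is false
  original tags attached: no → false
  NOT original tags attached: no → true
  NOT item shows signs of use: no → true
  item marked final-sale: no → false
  packaging opened: yes → true
  days since delivery > 101 days: 106 > 101 is true
Combine:
[1] false OR true OR true OR true = true
[2.2.1] true → false = false
[2.2] NOT false = true
[2.3.1.1] false OR false = false
[2.3.1] NOT false = true
[2.3] NOT true = false
[2] true OR true OR false = true
[3.4] true AND true = true
[3] true AND true AND false AND true = false
[root] true AND true AND false = false
Overall: false → refused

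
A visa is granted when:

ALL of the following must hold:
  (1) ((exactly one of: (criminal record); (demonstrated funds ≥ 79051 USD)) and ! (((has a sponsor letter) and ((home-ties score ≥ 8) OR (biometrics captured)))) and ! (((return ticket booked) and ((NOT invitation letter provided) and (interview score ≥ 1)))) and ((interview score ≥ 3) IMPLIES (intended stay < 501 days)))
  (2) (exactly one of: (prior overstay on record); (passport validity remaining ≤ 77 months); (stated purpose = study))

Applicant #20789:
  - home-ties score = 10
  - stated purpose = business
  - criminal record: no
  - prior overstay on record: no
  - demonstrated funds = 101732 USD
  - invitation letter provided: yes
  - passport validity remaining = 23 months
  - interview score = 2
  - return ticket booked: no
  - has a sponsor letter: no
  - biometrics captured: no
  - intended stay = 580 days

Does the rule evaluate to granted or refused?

Atomic conditions:
  criminal record: no → false
  demonstrated funds ≥ 79051 USD: 101732 ≥ 79051 is true
  has a sponsor letter: no → false
  home-ties score ≥ 8: 10 ≥ 8 is true
  biometrics captured: no → false
  return ticket booked: no → false
  NOT invitation letter provided: yes → false
  interview score ≥ 1: 2 ≥ 1 is true
  interview score ≥ 3: 2 ≥ 3 is false
  intended stay < 501 days: 580 < 501 is false
  prior overstay on record: no → false
  passport validity remaining ≤ 77 months: 23 ≤ 77 is true
  stated purpose = study: business == study is false
Combine:
[1.1] exactly-one(false, true) = true
[1.2.1.2] true OR false = true
[1.2.1] false AND true = false
[1.2] NOT false = true
[1.3.1.2] false AND true = false
[1.3.1] false AND false = false
[1.3] NOT false = true
[1.4] false → false (antecedent false ⇒ implication holds) = true
[1] true AND true AND true AND true = true
[2] exactly-one(false, true, false) = true
[root] true AND true = true
Overall: true → granted

Granted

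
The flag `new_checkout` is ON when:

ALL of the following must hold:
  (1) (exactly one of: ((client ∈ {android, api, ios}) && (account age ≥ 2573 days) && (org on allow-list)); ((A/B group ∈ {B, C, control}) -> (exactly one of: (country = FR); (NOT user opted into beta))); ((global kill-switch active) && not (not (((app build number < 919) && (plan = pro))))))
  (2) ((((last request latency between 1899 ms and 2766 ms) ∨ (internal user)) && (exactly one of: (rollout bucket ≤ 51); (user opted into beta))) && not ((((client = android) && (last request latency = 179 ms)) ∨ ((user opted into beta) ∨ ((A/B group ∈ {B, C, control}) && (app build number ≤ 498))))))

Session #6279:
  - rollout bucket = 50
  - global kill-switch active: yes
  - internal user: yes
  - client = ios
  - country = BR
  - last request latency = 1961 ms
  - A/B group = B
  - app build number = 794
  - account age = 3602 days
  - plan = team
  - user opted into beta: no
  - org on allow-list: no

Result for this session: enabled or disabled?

Atomic conditions:
  client ∈ {android, api, ios}: ios is in the set → true
  account age ≥ 2573 days: 3602 ≥ 2573 is true
  org on allow-list: no → false
  A/B group ∈ {B, C, control}: B is in the set → true
  country = FR: BR == FR is false
  NOT user opted into beta: no → true
  global kill-switch active: yes → true
  app build number < 919: 794 < 919 is true
  plan = pro: team == pro is false
  last request latency between 1899 ms and 2766 ms: 1961 in [1899, 2766] is true
  internal user: yes → true
  rollout bucket ≤ 51: 50 ≤ 51 is true
  user opted into beta: no → false
  client = android: ios == android is false
  last request latency = 179 ms: 1961 == 179 is false
  app build number ≤ 498: 794 ≤ 498 is false
Combine:
[1.1] true AND true AND false = false
[1.2.2] exactly-one(false, true) = true
[1.2] true → true = true
[1.3.2.1.1] true AND false = false
[1.3.2.1] NOT false = true
[1.3.2] NOT true = false
[1.3] true AND false = false
[1] exactly-one(false, true, false) = true
[2.1.1] true OR true = true
[2.1.2] exactly-one(true, false) = true
[2.1] true AND true = true
[2.2.1.1] false AND false = false
[2.2.1.2.2] true AND false = false
[2.2.1.2] false OR false = false
[2.2.1] false OR false = false
[2.2] NOT false = true
[2] true AND true = true
[root] true AND true = true
Overall: true → enabled

Enabled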